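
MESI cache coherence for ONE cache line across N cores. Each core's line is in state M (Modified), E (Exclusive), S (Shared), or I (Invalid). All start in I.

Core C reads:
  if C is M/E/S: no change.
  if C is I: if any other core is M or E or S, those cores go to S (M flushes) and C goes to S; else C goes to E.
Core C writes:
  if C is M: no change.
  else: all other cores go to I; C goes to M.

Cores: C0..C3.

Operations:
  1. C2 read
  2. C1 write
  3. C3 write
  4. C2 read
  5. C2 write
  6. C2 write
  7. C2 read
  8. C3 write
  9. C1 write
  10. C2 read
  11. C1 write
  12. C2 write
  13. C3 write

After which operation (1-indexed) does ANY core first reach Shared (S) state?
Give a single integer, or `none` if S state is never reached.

Answer: 4

Derivation:
Op 1: C2 read [C2 read from I: no other sharers -> C2=E (exclusive)] -> [I,I,E,I]
Op 2: C1 write [C1 write: invalidate ['C2=E'] -> C1=M] -> [I,M,I,I]
Op 3: C3 write [C3 write: invalidate ['C1=M'] -> C3=M] -> [I,I,I,M]
Op 4: C2 read [C2 read from I: others=['C3=M'] -> C2=S, others downsized to S] -> [I,I,S,S]
  -> First S state at op 4; remaining ops need not be traced.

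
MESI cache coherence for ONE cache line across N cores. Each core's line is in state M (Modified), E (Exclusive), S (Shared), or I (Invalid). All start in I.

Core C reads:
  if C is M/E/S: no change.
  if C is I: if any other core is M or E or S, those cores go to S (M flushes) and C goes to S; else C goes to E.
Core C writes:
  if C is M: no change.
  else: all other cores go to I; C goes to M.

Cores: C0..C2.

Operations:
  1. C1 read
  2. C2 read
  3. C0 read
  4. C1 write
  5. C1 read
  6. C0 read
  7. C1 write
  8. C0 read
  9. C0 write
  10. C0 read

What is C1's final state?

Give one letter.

Op 1: C1 read [C1 read from I: no other sharers -> C1=E (exclusive)] -> [I,E,I]
Op 2: C2 read [C2 read from I: others=['C1=E'] -> C2=S, others downsized to S] -> [I,S,S]
Op 3: C0 read [C0 read from I: others=['C1=S', 'C2=S'] -> C0=S, others downsized to S] -> [S,S,S]
Op 4: C1 write [C1 write: invalidate ['C0=S', 'C2=S'] -> C1=M] -> [I,M,I]
Op 5: C1 read [C1 read: already in M, no change] -> [I,M,I]
Op 6: C0 read [C0 read from I: others=['C1=M'] -> C0=S, others downsized to S] -> [S,S,I]
Op 7: C1 write [C1 write: invalidate ['C0=S'] -> C1=M] -> [I,M,I]
Op 8: C0 read [C0 read from I: others=['C1=M'] -> C0=S, others downsized to S] -> [S,S,I]
Op 9: C0 write [C0 write: invalidate ['C1=S'] -> C0=M] -> [M,I,I]
Op 10: C0 read [C0 read: already in M, no change] -> [M,I,I]

Answer: I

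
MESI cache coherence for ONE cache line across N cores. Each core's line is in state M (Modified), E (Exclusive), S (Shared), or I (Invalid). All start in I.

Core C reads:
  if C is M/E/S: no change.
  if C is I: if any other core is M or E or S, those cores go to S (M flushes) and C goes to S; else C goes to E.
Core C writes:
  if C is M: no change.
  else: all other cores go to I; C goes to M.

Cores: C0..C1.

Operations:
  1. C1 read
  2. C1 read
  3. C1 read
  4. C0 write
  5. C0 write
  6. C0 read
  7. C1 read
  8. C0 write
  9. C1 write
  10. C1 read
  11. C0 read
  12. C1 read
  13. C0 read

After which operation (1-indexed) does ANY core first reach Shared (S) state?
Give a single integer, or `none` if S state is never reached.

Answer: 7

Derivation:
Op 1: C1 read [C1 read from I: no other sharers -> C1=E (exclusive)] -> [I,E]
Op 2: C1 read [C1 read: already in E, no change] -> [I,E]
Op 3: C1 read [C1 read: already in E, no change] -> [I,E]
Op 4: C0 write [C0 write: invalidate ['C1=E'] -> C0=M] -> [M,I]
Op 5: C0 write [C0 write: already M (modified), no change] -> [M,I]
Op 6: C0 read [C0 read: already in M, no change] -> [M,I]
Op 7: C1 read [C1 read from I: others=['C0=M'] -> C1=S, others downsized to S] -> [S,S]
  -> First S state at op 7; remaining ops need not be traced.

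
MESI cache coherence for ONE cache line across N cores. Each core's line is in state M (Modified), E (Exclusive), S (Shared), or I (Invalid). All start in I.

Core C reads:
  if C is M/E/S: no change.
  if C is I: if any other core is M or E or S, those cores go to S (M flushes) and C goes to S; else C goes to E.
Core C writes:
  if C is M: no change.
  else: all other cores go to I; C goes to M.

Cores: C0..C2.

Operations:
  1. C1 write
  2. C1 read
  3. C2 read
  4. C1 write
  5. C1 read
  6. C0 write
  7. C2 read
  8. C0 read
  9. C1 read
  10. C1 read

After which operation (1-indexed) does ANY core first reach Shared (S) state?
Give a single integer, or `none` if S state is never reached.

Op 1: C1 write [C1 write: invalidate none -> C1=M] -> [I,M,I]
Op 2: C1 read [C1 read: already in M, no change] -> [I,M,I]
Op 3: C2 read [C2 read from I: others=['C1=M'] -> C2=S, others downsized to S] -> [I,S,S]
  -> First S state at op 3; remaining ops need not be traced.

Answer: 3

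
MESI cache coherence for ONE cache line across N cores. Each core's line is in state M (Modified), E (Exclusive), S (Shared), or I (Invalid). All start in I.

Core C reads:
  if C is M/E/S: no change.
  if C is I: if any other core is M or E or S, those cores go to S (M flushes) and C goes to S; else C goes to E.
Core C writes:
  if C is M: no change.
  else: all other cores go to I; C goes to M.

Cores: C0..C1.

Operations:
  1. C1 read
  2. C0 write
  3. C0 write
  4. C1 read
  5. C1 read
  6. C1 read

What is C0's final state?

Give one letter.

Op 1: C1 read [C1 read from I: no other sharers -> C1=E (exclusive)] -> [I,E]
Op 2: C0 write [C0 write: invalidate ['C1=E'] -> C0=M] -> [M,I]
Op 3: C0 write [C0 write: already M (modified), no change] -> [M,I]
Op 4: C1 read [C1 read from I: others=['C0=M'] -> C1=S, others downsized to S] -> [S,S]
Op 5: C1 read [C1 read: already in S, no change] -> [S,S]
Op 6: C1 read [C1 read: already in S, no change] -> [S,S]

Answer: S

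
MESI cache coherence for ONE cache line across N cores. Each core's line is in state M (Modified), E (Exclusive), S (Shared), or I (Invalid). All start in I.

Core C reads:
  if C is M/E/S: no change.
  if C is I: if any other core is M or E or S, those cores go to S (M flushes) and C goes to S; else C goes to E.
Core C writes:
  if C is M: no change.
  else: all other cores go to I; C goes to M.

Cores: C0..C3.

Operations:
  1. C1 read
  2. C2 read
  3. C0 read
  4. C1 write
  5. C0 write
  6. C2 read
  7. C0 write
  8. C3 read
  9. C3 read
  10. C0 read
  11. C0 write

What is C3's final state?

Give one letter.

Answer: I

Derivation:
Op 1: C1 read [C1 read from I: no other sharers -> C1=E (exclusive)] -> [I,E,I,I]
Op 2: C2 read [C2 read from I: others=['C1=E'] -> C2=S, others downsized to S] -> [I,S,S,I]
Op 3: C0 read [C0 read from I: others=['C1=S', 'C2=S'] -> C0=S, others downsized to S] -> [S,S,S,I]
Op 4: C1 write [C1 write: invalidate ['C0=S', 'C2=S'] -> C1=M] -> [I,M,I,I]
Op 5: C0 write [C0 write: invalidate ['C1=M'] -> C0=M] -> [M,I,I,I]
Op 6: C2 read [C2 read from I: others=['C0=M'] -> C2=S, others downsized to S] -> [S,I,S,I]
Op 7: C0 write [C0 write: invalidate ['C2=S'] -> C0=M] -> [M,I,I,I]
Op 8: C3 read [C3 read from I: others=['C0=M'] -> C3=S, others downsized to S] -> [S,I,I,S]
Op 9: C3 read [C3 read: already in S, no change] -> [S,I,I,S]
Op 10: C0 read [C0 read: already in S, no change] -> [S,I,I,S]
Op 11: C0 write [C0 write: invalidate ['C3=S'] -> C0=M] -> [M,I,I,I]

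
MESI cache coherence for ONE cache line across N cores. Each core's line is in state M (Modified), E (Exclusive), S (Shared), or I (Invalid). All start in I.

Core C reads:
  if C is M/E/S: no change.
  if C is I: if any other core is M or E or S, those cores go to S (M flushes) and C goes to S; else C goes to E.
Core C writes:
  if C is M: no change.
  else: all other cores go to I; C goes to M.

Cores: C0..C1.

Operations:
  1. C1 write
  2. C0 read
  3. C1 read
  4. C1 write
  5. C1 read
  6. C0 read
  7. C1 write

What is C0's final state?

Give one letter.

Op 1: C1 write [C1 write: invalidate none -> C1=M] -> [I,M]
Op 2: C0 read [C0 read from I: others=['C1=M'] -> C0=S, others downsized to S] -> [S,S]
Op 3: C1 read [C1 read: already in S, no change] -> [S,S]
Op 4: C1 write [C1 write: invalidate ['C0=S'] -> C1=M] -> [I,M]
Op 5: C1 read [C1 read: already in M, no change] -> [I,M]
Op 6: C0 read [C0 read from I: others=['C1=M'] -> C0=S, others downsized to S] -> [S,S]
Op 7: C1 write [C1 write: invalidate ['C0=S'] -> C1=M] -> [I,M]

Answer: I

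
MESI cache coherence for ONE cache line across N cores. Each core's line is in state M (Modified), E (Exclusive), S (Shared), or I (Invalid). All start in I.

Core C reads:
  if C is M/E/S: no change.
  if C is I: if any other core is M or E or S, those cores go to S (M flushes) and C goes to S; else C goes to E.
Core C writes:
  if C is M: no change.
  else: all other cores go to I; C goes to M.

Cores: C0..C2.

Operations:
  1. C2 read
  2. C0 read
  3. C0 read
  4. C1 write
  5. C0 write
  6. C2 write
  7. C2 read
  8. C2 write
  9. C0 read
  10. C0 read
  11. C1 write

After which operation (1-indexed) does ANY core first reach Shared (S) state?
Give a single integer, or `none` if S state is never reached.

Answer: 2

Derivation:
Op 1: C2 read [C2 read from I: no other sharers -> C2=E (exclusive)] -> [I,I,E]
Op 2: C0 read [C0 read from I: others=['C2=E'] -> C0=S, others downsized to S] -> [S,I,S]
  -> First S state at op 2; remaining ops need not be traced.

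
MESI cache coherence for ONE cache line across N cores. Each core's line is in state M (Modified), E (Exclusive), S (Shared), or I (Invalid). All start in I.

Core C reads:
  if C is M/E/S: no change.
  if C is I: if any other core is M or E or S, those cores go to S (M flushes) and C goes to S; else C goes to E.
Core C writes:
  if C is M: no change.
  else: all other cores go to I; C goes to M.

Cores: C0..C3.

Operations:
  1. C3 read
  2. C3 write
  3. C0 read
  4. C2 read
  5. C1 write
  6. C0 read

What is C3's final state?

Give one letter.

Answer: I

Derivation:
Op 1: C3 read [C3 read from I: no other sharers -> C3=E (exclusive)] -> [I,I,I,E]
Op 2: C3 write [C3 write: invalidate none -> C3=M] -> [I,I,I,M]
Op 3: C0 read [C0 read from I: others=['C3=M'] -> C0=S, others downsized to S] -> [S,I,I,S]
Op 4: C2 read [C2 read from I: others=['C0=S', 'C3=S'] -> C2=S, others downsized to S] -> [S,I,S,S]
Op 5: C1 write [C1 write: invalidate ['C0=S', 'C2=S', 'C3=S'] -> C1=M] -> [I,M,I,I]
Op 6: C0 read [C0 read from I: others=['C1=M'] -> C0=S, others downsized to S] -> [S,S,I,I]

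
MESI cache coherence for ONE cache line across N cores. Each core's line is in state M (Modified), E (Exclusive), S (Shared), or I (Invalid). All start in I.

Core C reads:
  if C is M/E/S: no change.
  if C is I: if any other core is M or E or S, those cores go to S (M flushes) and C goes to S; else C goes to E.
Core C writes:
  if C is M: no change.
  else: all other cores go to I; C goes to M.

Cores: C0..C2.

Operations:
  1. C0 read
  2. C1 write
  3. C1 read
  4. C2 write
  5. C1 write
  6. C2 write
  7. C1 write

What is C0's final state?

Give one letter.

Answer: I

Derivation:
Op 1: C0 read [C0 read from I: no other sharers -> C0=E (exclusive)] -> [E,I,I]
Op 2: C1 write [C1 write: invalidate ['C0=E'] -> C1=M] -> [I,M,I]
Op 3: C1 read [C1 read: already in M, no change] -> [I,M,I]
Op 4: C2 write [C2 write: invalidate ['C1=M'] -> C2=M] -> [I,I,M]
Op 5: C1 write [C1 write: invalidate ['C2=M'] -> C1=M] -> [I,M,I]
Op 6: C2 write [C2 write: invalidate ['C1=M'] -> C2=M] -> [I,I,M]
Op 7: C1 write [C1 write: invalidate ['C2=M'] -> C1=M] -> [I,M,I]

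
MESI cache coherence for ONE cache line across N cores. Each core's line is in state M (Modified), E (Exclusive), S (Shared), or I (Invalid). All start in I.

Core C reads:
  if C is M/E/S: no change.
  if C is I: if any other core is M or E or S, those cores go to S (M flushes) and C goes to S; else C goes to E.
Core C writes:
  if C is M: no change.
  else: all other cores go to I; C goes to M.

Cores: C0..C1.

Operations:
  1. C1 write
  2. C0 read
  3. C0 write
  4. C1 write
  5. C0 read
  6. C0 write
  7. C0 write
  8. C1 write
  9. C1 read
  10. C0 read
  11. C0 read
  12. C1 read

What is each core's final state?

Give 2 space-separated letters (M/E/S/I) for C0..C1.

Op 1: C1 write [C1 write: invalidate none -> C1=M] -> [I,M]
Op 2: C0 read [C0 read from I: others=['C1=M'] -> C0=S, others downsized to S] -> [S,S]
Op 3: C0 write [C0 write: invalidate ['C1=S'] -> C0=M] -> [M,I]
Op 4: C1 write [C1 write: invalidate ['C0=M'] -> C1=M] -> [I,M]
Op 5: C0 read [C0 read from I: others=['C1=M'] -> C0=S, others downsized to S] -> [S,S]
Op 6: C0 write [C0 write: invalidate ['C1=S'] -> C0=M] -> [M,I]
Op 7: C0 write [C0 write: already M (modified), no change] -> [M,I]
Op 8: C1 write [C1 write: invalidate ['C0=M'] -> C1=M] -> [I,M]
Op 9: C1 read [C1 read: already in M, no change] -> [I,M]
Op 10: C0 read [C0 read from I: others=['C1=M'] -> C0=S, others downsized to S] -> [S,S]
Op 11: C0 read [C0 read: already in S, no change] -> [S,S]
Op 12: C1 read [C1 read: already in S, no change] -> [S,S]

Answer: S S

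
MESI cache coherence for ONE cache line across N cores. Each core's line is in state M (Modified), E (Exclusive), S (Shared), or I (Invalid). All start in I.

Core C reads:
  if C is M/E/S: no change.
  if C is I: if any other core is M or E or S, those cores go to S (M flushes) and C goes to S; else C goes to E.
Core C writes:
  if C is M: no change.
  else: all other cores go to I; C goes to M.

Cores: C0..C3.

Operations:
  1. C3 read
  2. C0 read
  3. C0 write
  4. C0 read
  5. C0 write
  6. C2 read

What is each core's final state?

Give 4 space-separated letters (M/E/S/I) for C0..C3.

Op 1: C3 read [C3 read from I: no other sharers -> C3=E (exclusive)] -> [I,I,I,E]
Op 2: C0 read [C0 read from I: others=['C3=E'] -> C0=S, others downsized to S] -> [S,I,I,S]
Op 3: C0 write [C0 write: invalidate ['C3=S'] -> C0=M] -> [M,I,I,I]
Op 4: C0 read [C0 read: already in M, no change] -> [M,I,I,I]
Op 5: C0 write [C0 write: already M (modified), no change] -> [M,I,I,I]
Op 6: C2 read [C2 read from I: others=['C0=M'] -> C2=S, others downsized to S] -> [S,I,S,I]

Answer: S I S I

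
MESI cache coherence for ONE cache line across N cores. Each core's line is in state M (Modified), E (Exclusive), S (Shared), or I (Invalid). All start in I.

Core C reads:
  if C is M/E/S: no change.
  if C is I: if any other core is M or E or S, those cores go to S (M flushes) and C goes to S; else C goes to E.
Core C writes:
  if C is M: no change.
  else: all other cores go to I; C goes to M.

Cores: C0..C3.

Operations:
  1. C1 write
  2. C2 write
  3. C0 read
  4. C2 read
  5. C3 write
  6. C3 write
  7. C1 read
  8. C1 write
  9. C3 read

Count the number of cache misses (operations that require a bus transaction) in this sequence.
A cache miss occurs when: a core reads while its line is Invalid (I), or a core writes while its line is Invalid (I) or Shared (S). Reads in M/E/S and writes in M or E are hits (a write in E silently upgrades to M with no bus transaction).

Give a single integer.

Answer: 7

Derivation:
Op 1: C1 write [C1 write: invalidate none -> C1=M] -> [I,M,I,I] [MISS #1: write from I]
Op 2: C2 write [C2 write: invalidate ['C1=M'] -> C2=M] -> [I,I,M,I] [MISS #2: write from I]
Op 3: C0 read [C0 read from I: others=['C2=M'] -> C0=S, others downsized to S] -> [S,I,S,I] [MISS #3: read from I]
Op 4: C2 read [C2 read: already in S, no change] -> [S,I,S,I] [hit: read from S]
Op 5: C3 write [C3 write: invalidate ['C0=S', 'C2=S'] -> C3=M] -> [I,I,I,M] [MISS #4: write from I]
Op 6: C3 write [C3 write: already M (modified), no change] -> [I,I,I,M] [hit: write from M]
Op 7: C1 read [C1 read from I: others=['C3=M'] -> C1=S, others downsized to S] -> [I,S,I,S] [MISS #5: read from I]
Op 8: C1 write [C1 write: invalidate ['C3=S'] -> C1=M] -> [I,M,I,I] [MISS #6: write from S]
Op 9: C3 read [C3 read from I: others=['C1=M'] -> C3=S, others downsized to S] -> [I,S,I,S] [MISS #7: read from I]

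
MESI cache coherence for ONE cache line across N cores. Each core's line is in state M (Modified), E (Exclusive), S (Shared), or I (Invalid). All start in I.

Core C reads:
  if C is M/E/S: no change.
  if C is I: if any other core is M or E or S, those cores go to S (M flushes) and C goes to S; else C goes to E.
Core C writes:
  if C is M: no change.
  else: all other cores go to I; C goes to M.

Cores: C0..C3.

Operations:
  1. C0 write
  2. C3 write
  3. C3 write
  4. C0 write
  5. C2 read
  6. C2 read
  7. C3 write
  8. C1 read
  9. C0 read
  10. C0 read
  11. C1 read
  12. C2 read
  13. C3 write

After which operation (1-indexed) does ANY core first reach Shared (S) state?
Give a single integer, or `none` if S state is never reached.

Op 1: C0 write [C0 write: invalidate none -> C0=M] -> [M,I,I,I]
Op 2: C3 write [C3 write: invalidate ['C0=M'] -> C3=M] -> [I,I,I,M]
Op 3: C3 write [C3 write: already M (modified), no change] -> [I,I,I,M]
Op 4: C0 write [C0 write: invalidate ['C3=M'] -> C0=M] -> [M,I,I,I]
Op 5: C2 read [C2 read from I: others=['C0=M'] -> C2=S, others downsized to S] -> [S,I,S,I]
  -> First S state at op 5; remaining ops need not be traced.

Answer: 5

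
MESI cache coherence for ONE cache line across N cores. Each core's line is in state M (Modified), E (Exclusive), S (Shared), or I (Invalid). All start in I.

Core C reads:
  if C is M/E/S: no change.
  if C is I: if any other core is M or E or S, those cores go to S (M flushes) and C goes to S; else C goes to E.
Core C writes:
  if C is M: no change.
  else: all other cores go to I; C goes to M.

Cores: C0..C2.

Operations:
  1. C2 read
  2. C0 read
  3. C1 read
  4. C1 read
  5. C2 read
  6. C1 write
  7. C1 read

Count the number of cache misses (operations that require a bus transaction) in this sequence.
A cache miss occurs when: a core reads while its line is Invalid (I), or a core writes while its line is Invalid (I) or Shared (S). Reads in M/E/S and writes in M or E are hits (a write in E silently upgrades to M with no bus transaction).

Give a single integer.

Op 1: C2 read [C2 read from I: no other sharers -> C2=E (exclusive)] -> [I,I,E] [MISS #1: read from I]
Op 2: C0 read [C0 read from I: others=['C2=E'] -> C0=S, others downsized to S] -> [S,I,S] [MISS #2: read from I]
Op 3: C1 read [C1 read from I: others=['C0=S', 'C2=S'] -> C1=S, others downsized to S] -> [S,S,S] [MISS #3: read from I]
Op 4: C1 read [C1 read: already in S, no change] -> [S,S,S] [hit: read from S]
Op 5: C2 read [C2 read: already in S, no change] -> [S,S,S] [hit: read from S]
Op 6: C1 write [C1 write: invalidate ['C0=S', 'C2=S'] -> C1=M] -> [I,M,I] [MISS #4: write from S]
Op 7: C1 read [C1 read: already in M, no change] -> [I,M,I] [hit: read from M]

Answer: 4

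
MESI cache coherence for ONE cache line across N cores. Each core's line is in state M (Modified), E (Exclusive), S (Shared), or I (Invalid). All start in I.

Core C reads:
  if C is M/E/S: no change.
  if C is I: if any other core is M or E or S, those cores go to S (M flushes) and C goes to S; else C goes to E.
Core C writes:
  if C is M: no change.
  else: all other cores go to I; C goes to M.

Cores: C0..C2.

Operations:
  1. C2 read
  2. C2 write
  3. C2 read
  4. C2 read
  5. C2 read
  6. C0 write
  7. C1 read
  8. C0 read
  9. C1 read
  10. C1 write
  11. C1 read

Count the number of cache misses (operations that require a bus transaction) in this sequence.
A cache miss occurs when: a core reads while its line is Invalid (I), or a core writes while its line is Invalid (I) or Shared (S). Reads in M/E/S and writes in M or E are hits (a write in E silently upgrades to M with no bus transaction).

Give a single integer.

Answer: 4

Derivation:
Op 1: C2 read [C2 read from I: no other sharers -> C2=E (exclusive)] -> [I,I,E] [MISS #1: read from I]
Op 2: C2 write [C2 write: invalidate none -> C2=M] -> [I,I,M] [hit: write from E is a silent E->M upgrade, no bus transaction]
Op 3: C2 read [C2 read: already in M, no change] -> [I,I,M] [hit: read from M]
Op 4: C2 read [C2 read: already in M, no change] -> [I,I,M] [hit: read from M]
Op 5: C2 read [C2 read: already in M, no change] -> [I,I,M] [hit: read from M]
Op 6: C0 write [C0 write: invalidate ['C2=M'] -> C0=M] -> [M,I,I] [MISS #2: write from I]
Op 7: C1 read [C1 read from I: others=['C0=M'] -> C1=S, others downsized to S] -> [S,S,I] [MISS #3: read from I]
Op 8: C0 read [C0 read: already in S, no change] -> [S,S,I] [hit: read from S]
Op 9: C1 read [C1 read: already in S, no change] -> [S,S,I] [hit: read from S]
Op 10: C1 write [C1 write: invalidate ['C0=S'] -> C1=M] -> [I,M,I] [MISS #4: write from S]
Op 11: C1 read [C1 read: already in M, no change] -> [I,M,I] [hit: read from M]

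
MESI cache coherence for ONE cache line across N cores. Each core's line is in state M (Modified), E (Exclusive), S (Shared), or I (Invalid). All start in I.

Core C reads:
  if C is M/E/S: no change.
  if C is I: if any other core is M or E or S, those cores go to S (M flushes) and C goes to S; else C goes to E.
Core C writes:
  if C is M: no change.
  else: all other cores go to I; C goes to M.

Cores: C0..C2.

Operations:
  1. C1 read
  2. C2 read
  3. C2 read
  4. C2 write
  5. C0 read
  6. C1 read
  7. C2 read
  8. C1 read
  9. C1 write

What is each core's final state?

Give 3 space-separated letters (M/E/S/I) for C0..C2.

Answer: I M I

Derivation:
Op 1: C1 read [C1 read from I: no other sharers -> C1=E (exclusive)] -> [I,E,I]
Op 2: C2 read [C2 read from I: others=['C1=E'] -> C2=S, others downsized to S] -> [I,S,S]
Op 3: C2 read [C2 read: already in S, no change] -> [I,S,S]
Op 4: C2 write [C2 write: invalidate ['C1=S'] -> C2=M] -> [I,I,M]
Op 5: C0 read [C0 read from I: others=['C2=M'] -> C0=S, others downsized to S] -> [S,I,S]
Op 6: C1 read [C1 read from I: others=['C0=S', 'C2=S'] -> C1=S, others downsized to S] -> [S,S,S]
Op 7: C2 read [C2 read: already in S, no change] -> [S,S,S]
Op 8: C1 read [C1 read: already in S, no change] -> [S,S,S]
Op 9: C1 write [C1 write: invalidate ['C0=S', 'C2=S'] -> C1=M] -> [I,M,I]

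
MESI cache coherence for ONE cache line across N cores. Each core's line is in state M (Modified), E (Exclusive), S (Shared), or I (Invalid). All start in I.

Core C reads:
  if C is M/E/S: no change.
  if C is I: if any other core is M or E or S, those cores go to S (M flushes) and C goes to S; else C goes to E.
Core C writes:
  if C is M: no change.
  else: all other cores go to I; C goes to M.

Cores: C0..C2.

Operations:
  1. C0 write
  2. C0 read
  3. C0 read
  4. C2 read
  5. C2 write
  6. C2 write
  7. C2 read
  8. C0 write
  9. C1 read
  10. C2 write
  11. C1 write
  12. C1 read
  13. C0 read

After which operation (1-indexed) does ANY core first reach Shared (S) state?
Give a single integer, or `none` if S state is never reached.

Op 1: C0 write [C0 write: invalidate none -> C0=M] -> [M,I,I]
Op 2: C0 read [C0 read: already in M, no change] -> [M,I,I]
Op 3: C0 read [C0 read: already in M, no change] -> [M,I,I]
Op 4: C2 read [C2 read from I: others=['C0=M'] -> C2=S, others downsized to S] -> [S,I,S]
  -> First S state at op 4; remaining ops need not be traced.

Answer: 4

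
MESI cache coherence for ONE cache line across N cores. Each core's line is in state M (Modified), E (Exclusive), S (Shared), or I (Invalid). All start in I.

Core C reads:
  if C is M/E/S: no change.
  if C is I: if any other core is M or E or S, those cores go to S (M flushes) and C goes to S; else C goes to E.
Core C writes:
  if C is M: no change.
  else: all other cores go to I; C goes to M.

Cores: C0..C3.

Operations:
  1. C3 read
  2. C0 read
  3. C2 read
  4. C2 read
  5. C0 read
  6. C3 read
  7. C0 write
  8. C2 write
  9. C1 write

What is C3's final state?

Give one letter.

Answer: I

Derivation:
Op 1: C3 read [C3 read from I: no other sharers -> C3=E (exclusive)] -> [I,I,I,E]
Op 2: C0 read [C0 read from I: others=['C3=E'] -> C0=S, others downsized to S] -> [S,I,I,S]
Op 3: C2 read [C2 read from I: others=['C0=S', 'C3=S'] -> C2=S, others downsized to S] -> [S,I,S,S]
Op 4: C2 read [C2 read: already in S, no change] -> [S,I,S,S]
Op 5: C0 read [C0 read: already in S, no change] -> [S,I,S,S]
Op 6: C3 read [C3 read: already in S, no change] -> [S,I,S,S]
Op 7: C0 write [C0 write: invalidate ['C2=S', 'C3=S'] -> C0=M] -> [M,I,I,I]
Op 8: C2 write [C2 write: invalidate ['C0=M'] -> C2=M] -> [I,I,M,I]
Op 9: C1 write [C1 write: invalidate ['C2=M'] -> C1=M] -> [I,M,I,I]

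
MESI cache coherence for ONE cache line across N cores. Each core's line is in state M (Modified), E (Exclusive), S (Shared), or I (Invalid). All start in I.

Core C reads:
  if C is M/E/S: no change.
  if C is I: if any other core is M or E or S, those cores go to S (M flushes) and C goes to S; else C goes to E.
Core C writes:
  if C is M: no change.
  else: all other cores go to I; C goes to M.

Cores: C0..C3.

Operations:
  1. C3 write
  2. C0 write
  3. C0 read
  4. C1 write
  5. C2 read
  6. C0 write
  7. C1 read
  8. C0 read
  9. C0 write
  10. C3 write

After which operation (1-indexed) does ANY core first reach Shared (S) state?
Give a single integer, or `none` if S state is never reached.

Op 1: C3 write [C3 write: invalidate none -> C3=M] -> [I,I,I,M]
Op 2: C0 write [C0 write: invalidate ['C3=M'] -> C0=M] -> [M,I,I,I]
Op 3: C0 read [C0 read: already in M, no change] -> [M,I,I,I]
Op 4: C1 write [C1 write: invalidate ['C0=M'] -> C1=M] -> [I,M,I,I]
Op 5: C2 read [C2 read from I: others=['C1=M'] -> C2=S, others downsized to S] -> [I,S,S,I]
  -> First S state at op 5; remaining ops need not be traced.

Answer: 5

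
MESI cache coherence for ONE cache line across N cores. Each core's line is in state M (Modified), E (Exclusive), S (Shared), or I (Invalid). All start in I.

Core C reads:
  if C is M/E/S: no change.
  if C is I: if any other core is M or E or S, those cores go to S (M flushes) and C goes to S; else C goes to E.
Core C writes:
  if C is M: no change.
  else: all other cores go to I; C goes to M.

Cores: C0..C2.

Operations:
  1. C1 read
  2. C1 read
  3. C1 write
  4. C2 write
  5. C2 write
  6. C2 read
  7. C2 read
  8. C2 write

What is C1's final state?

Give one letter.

Op 1: C1 read [C1 read from I: no other sharers -> C1=E (exclusive)] -> [I,E,I]
Op 2: C1 read [C1 read: already in E, no change] -> [I,E,I]
Op 3: C1 write [C1 write: invalidate none -> C1=M] -> [I,M,I]
Op 4: C2 write [C2 write: invalidate ['C1=M'] -> C2=M] -> [I,I,M]
Op 5: C2 write [C2 write: already M (modified), no change] -> [I,I,M]
Op 6: C2 read [C2 read: already in M, no change] -> [I,I,M]
Op 7: C2 read [C2 read: already in M, no change] -> [I,I,M]
Op 8: C2 write [C2 write: already M (modified), no change] -> [I,I,M]

Answer: I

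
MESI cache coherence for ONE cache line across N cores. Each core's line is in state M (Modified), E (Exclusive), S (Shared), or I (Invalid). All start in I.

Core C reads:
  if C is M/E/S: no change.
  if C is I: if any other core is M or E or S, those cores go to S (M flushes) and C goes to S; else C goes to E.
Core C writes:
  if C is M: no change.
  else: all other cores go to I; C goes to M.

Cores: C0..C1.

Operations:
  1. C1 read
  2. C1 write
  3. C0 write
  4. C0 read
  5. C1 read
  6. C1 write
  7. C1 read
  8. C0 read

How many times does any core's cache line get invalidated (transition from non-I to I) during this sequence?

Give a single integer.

Op 1: C1 read [C1 read from I: no other sharers -> C1=E (exclusive)] -> [I,E] (invalidations this op: 0; running total: 0)
Op 2: C1 write [C1 write: invalidate none -> C1=M] -> [I,M] (invalidations this op: 0; running total: 0)
Op 3: C0 write [C0 write: invalidate ['C1=M'] -> C0=M] -> [M,I] (invalidations this op: 1; running total: 1)
Op 4: C0 read [C0 read: already in M, no change] -> [M,I] (invalidations this op: 0; running total: 1)
Op 5: C1 read [C1 read from I: others=['C0=M'] -> C1=S, others downsized to S] -> [S,S] (invalidations this op: 0; running total: 1)
Op 6: C1 write [C1 write: invalidate ['C0=S'] -> C1=M] -> [I,M] (invalidations this op: 1; running total: 2)
Op 7: C1 read [C1 read: already in M, no change] -> [I,M] (invalidations this op: 0; running total: 2)
Op 8: C0 read [C0 read from I: others=['C1=M'] -> C0=S, others downsized to S] -> [S,S] (invalidations this op: 0; running total: 2)

Answer: 2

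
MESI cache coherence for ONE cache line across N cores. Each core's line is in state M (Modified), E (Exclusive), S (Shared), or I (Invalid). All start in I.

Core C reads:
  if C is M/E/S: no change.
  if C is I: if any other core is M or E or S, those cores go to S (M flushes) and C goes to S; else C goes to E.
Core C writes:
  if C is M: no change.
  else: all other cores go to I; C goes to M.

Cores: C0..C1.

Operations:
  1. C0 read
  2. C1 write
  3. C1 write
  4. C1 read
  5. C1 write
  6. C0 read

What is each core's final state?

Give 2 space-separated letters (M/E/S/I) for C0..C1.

Op 1: C0 read [C0 read from I: no other sharers -> C0=E (exclusive)] -> [E,I]
Op 2: C1 write [C1 write: invalidate ['C0=E'] -> C1=M] -> [I,M]
Op 3: C1 write [C1 write: already M (modified), no change] -> [I,M]
Op 4: C1 read [C1 read: already in M, no change] -> [I,M]
Op 5: C1 write [C1 write: already M (modified), no change] -> [I,M]
Op 6: C0 read [C0 read from I: others=['C1=M'] -> C0=S, others downsized to S] -> [S,S]

Answer: S S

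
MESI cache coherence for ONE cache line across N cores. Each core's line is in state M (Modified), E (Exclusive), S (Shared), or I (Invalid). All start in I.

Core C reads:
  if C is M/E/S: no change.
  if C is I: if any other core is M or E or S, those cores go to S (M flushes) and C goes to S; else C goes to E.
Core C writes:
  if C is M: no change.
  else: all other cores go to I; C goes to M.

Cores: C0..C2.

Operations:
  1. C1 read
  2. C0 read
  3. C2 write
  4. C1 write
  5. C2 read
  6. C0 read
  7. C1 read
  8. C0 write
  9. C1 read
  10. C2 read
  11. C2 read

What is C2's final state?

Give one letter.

Answer: S

Derivation:
Op 1: C1 read [C1 read from I: no other sharers -> C1=E (exclusive)] -> [I,E,I]
Op 2: C0 read [C0 read from I: others=['C1=E'] -> C0=S, others downsized to S] -> [S,S,I]
Op 3: C2 write [C2 write: invalidate ['C0=S', 'C1=S'] -> C2=M] -> [I,I,M]
Op 4: C1 write [C1 write: invalidate ['C2=M'] -> C1=M] -> [I,M,I]
Op 5: C2 read [C2 read from I: others=['C1=M'] -> C2=S, others downsized to S] -> [I,S,S]
Op 6: C0 read [C0 read from I: others=['C1=S', 'C2=S'] -> C0=S, others downsized to S] -> [S,S,S]
Op 7: C1 read [C1 read: already in S, no change] -> [S,S,S]
Op 8: C0 write [C0 write: invalidate ['C1=S', 'C2=S'] -> C0=M] -> [M,I,I]
Op 9: C1 read [C1 read from I: others=['C0=M'] -> C1=S, others downsized to S] -> [S,S,I]
Op 10: C2 read [C2 read from I: others=['C0=S', 'C1=S'] -> C2=S, others downsized to S] -> [S,S,S]
Op 11: C2 read [C2 read: already in S, no change] -> [S,S,S]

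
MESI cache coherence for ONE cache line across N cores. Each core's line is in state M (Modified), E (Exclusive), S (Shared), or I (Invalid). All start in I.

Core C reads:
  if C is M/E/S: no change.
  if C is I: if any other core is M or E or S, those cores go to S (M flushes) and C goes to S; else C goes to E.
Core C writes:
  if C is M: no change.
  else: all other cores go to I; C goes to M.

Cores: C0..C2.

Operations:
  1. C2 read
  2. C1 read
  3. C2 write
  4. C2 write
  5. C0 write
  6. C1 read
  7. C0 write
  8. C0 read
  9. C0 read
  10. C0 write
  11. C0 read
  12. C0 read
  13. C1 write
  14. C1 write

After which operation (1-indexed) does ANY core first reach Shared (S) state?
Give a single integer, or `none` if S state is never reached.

Answer: 2

Derivation:
Op 1: C2 read [C2 read from I: no other sharers -> C2=E (exclusive)] -> [I,I,E]
Op 2: C1 read [C1 read from I: others=['C2=E'] -> C1=S, others downsized to S] -> [I,S,S]
  -> First S state at op 2; remaining ops need not be traced.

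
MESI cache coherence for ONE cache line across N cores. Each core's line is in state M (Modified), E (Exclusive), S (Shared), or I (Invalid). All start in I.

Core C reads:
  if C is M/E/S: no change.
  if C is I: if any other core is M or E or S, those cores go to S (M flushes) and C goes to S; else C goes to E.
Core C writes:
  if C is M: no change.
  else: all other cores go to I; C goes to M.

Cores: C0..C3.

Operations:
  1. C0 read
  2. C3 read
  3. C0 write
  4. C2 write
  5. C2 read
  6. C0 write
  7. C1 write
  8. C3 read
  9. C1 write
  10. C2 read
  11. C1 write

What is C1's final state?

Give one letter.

Op 1: C0 read [C0 read from I: no other sharers -> C0=E (exclusive)] -> [E,I,I,I]
Op 2: C3 read [C3 read from I: others=['C0=E'] -> C3=S, others downsized to S] -> [S,I,I,S]
Op 3: C0 write [C0 write: invalidate ['C3=S'] -> C0=M] -> [M,I,I,I]
Op 4: C2 write [C2 write: invalidate ['C0=M'] -> C2=M] -> [I,I,M,I]
Op 5: C2 read [C2 read: already in M, no change] -> [I,I,M,I]
Op 6: C0 write [C0 write: invalidate ['C2=M'] -> C0=M] -> [M,I,I,I]
Op 7: C1 write [C1 write: invalidate ['C0=M'] -> C1=M] -> [I,M,I,I]
Op 8: C3 read [C3 read from I: others=['C1=M'] -> C3=S, others downsized to S] -> [I,S,I,S]
Op 9: C1 write [C1 write: invalidate ['C3=S'] -> C1=M] -> [I,M,I,I]
Op 10: C2 read [C2 read from I: others=['C1=M'] -> C2=S, others downsized to S] -> [I,S,S,I]
Op 11: C1 write [C1 write: invalidate ['C2=S'] -> C1=M] -> [I,M,I,I]

Answer: M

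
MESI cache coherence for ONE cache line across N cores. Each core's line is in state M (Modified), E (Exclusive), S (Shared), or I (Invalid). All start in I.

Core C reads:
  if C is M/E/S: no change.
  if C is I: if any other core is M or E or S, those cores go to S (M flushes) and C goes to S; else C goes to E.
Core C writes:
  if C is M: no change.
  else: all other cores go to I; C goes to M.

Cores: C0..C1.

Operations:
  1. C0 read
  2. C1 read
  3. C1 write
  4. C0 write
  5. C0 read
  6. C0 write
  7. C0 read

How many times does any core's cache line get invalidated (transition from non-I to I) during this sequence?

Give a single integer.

Op 1: C0 read [C0 read from I: no other sharers -> C0=E (exclusive)] -> [E,I] (invalidations this op: 0; running total: 0)
Op 2: C1 read [C1 read from I: others=['C0=E'] -> C1=S, others downsized to S] -> [S,S] (invalidations this op: 0; running total: 0)
Op 3: C1 write [C1 write: invalidate ['C0=S'] -> C1=M] -> [I,M] (invalidations this op: 1; running total: 1)
Op 4: C0 write [C0 write: invalidate ['C1=M'] -> C0=M] -> [M,I] (invalidations this op: 1; running total: 2)
Op 5: C0 read [C0 read: already in M, no change] -> [M,I] (invalidations this op: 0; running total: 2)
Op 6: C0 write [C0 write: already M (modified), no change] -> [M,I] (invalidations this op: 0; running total: 2)
Op 7: C0 read [C0 read: already in M, no change] -> [M,I] (invalidations this op: 0; running total: 2)

Answer: 2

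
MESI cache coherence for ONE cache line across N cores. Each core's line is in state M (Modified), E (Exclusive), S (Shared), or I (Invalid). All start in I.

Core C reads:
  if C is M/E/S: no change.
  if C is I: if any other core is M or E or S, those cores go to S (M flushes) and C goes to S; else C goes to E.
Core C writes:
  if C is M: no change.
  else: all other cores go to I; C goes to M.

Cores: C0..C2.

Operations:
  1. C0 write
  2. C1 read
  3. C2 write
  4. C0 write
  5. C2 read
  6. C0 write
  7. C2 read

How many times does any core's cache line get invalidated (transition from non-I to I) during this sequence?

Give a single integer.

Answer: 4

Derivation:
Op 1: C0 write [C0 write: invalidate none -> C0=M] -> [M,I,I] (invalidations this op: 0; running total: 0)
Op 2: C1 read [C1 read from I: others=['C0=M'] -> C1=S, others downsized to S] -> [S,S,I] (invalidations this op: 0; running total: 0)
Op 3: C2 write [C2 write: invalidate ['C0=S', 'C1=S'] -> C2=M] -> [I,I,M] (invalidations this op: 2; running total: 2)
Op 4: C0 write [C0 write: invalidate ['C2=M'] -> C0=M] -> [M,I,I] (invalidations this op: 1; running total: 3)
Op 5: C2 read [C2 read from I: others=['C0=M'] -> C2=S, others downsized to S] -> [S,I,S] (invalidations this op: 0; running total: 3)
Op 6: C0 write [C0 write: invalidate ['C2=S'] -> C0=M] -> [M,I,I] (invalidations this op: 1; running total: 4)
Op 7: C2 read [C2 read from I: others=['C0=M'] -> C2=S, others downsized to S] -> [S,I,S] (invalidations this op: 0; running total: 4)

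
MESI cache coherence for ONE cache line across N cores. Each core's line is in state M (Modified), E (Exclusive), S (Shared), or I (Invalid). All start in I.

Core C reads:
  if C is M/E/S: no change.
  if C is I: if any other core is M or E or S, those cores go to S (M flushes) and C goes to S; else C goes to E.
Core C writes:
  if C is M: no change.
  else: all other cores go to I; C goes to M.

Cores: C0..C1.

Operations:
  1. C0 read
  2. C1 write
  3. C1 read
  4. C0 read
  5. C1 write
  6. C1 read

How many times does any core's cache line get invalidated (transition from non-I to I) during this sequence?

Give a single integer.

Answer: 2

Derivation:
Op 1: C0 read [C0 read from I: no other sharers -> C0=E (exclusive)] -> [E,I] (invalidations this op: 0; running total: 0)
Op 2: C1 write [C1 write: invalidate ['C0=E'] -> C1=M] -> [I,M] (invalidations this op: 1; running total: 1)
Op 3: C1 read [C1 read: already in M, no change] -> [I,M] (invalidations this op: 0; running total: 1)
Op 4: C0 read [C0 read from I: others=['C1=M'] -> C0=S, others downsized to S] -> [S,S] (invalidations this op: 0; running total: 1)
Op 5: C1 write [C1 write: invalidate ['C0=S'] -> C1=M] -> [I,M] (invalidations this op: 1; running total: 2)
Op 6: C1 read [C1 read: already in M, no change] -> [I,M] (invalidations this op: 0; running total: 2)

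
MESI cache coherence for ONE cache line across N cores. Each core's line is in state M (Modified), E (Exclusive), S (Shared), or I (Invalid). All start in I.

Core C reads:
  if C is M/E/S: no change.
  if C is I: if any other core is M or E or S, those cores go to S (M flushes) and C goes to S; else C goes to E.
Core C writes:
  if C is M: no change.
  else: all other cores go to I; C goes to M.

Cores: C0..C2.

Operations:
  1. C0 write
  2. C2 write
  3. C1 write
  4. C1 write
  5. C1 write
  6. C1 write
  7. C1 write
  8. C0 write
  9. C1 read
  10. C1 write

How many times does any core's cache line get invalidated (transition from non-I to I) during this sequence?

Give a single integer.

Answer: 4

Derivation:
Op 1: C0 write [C0 write: invalidate none -> C0=M] -> [M,I,I] (invalidations this op: 0; running total: 0)
Op 2: C2 write [C2 write: invalidate ['C0=M'] -> C2=M] -> [I,I,M] (invalidations this op: 1; running total: 1)
Op 3: C1 write [C1 write: invalidate ['C2=M'] -> C1=M] -> [I,M,I] (invalidations this op: 1; running total: 2)
Op 4: C1 write [C1 write: already M (modified), no change] -> [I,M,I] (invalidations this op: 0; running total: 2)
Op 5: C1 write [C1 write: already M (modified), no change] -> [I,M,I] (invalidations this op: 0; running total: 2)
Op 6: C1 write [C1 write: already M (modified), no change] -> [I,M,I] (invalidations this op: 0; running total: 2)
Op 7: C1 write [C1 write: already M (modified), no change] -> [I,M,I] (invalidations this op: 0; running total: 2)
Op 8: C0 write [C0 write: invalidate ['C1=M'] -> C0=M] -> [M,I,I] (invalidations this op: 1; running total: 3)
Op 9: C1 read [C1 read from I: others=['C0=M'] -> C1=S, others downsized to S] -> [S,S,I] (invalidations this op: 0; running total: 3)
Op 10: C1 write [C1 write: invalidate ['C0=S'] -> C1=M] -> [I,M,I] (invalidations this op: 1; running total: 4)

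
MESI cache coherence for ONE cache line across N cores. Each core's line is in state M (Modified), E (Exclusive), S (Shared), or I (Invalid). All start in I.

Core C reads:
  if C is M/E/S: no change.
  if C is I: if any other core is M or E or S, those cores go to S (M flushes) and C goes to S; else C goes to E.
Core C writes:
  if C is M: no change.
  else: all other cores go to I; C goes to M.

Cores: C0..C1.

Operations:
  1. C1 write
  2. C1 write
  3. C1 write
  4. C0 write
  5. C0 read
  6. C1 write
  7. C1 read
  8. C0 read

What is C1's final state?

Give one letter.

Op 1: C1 write [C1 write: invalidate none -> C1=M] -> [I,M]
Op 2: C1 write [C1 write: already M (modified), no change] -> [I,M]
Op 3: C1 write [C1 write: already M (modified), no change] -> [I,M]
Op 4: C0 write [C0 write: invalidate ['C1=M'] -> C0=M] -> [M,I]
Op 5: C0 read [C0 read: already in M, no change] -> [M,I]
Op 6: C1 write [C1 write: invalidate ['C0=M'] -> C1=M] -> [I,M]
Op 7: C1 read [C1 read: already in M, no change] -> [I,M]
Op 8: C0 read [C0 read from I: others=['C1=M'] -> C0=S, others downsized to S] -> [S,S]

Answer: S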